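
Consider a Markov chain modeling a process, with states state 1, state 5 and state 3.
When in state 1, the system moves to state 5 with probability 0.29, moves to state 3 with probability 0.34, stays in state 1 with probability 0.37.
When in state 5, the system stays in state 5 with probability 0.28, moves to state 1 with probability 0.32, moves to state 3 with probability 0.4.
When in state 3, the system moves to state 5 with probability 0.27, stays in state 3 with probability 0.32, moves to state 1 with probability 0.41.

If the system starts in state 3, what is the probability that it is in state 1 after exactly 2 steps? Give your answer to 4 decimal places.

0.3693

Sum over the intermediate state after 1 step:
P = P(state 3→state 1)·P(state 1→state 1) + P(state 3→state 5)·P(state 5→state 1) + P(state 3→state 3)·P(state 3→state 1)
  = 0.41×0.37 + 0.27×0.32 + 0.32×0.41
  = 0.1517 + 0.0864 + 0.1312 = 0.3693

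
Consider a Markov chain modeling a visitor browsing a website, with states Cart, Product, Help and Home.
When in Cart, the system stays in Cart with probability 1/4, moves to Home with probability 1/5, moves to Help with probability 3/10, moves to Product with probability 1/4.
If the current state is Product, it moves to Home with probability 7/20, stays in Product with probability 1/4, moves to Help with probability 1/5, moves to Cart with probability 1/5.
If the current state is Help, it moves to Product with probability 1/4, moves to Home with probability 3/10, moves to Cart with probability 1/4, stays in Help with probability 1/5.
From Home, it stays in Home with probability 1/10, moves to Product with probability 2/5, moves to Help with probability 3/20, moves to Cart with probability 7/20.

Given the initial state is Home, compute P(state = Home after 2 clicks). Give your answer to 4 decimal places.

0.2650

Propagate the distribution vector 2 clicks from Home.
After 0 clicks: (0.0000, 0.0000, 0.0000, 1.0000)
After 1 click: (0.3500, 0.4000, 0.1500, 0.1000)
After 2 clicks: (0.2400, 0.2650, 0.2300, 0.2650)
P(in Home after 2 clicks) = 0.2650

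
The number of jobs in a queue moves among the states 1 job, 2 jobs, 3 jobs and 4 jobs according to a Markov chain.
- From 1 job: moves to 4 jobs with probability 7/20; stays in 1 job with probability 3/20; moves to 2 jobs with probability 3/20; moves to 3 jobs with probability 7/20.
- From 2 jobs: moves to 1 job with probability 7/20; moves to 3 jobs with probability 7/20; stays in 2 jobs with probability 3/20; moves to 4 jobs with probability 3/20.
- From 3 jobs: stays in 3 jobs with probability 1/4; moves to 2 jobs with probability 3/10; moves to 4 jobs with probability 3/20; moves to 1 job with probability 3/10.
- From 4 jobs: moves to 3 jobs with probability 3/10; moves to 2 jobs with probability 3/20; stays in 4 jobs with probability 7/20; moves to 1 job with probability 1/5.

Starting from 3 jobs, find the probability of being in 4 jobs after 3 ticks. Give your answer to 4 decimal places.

Propagate the distribution vector 3 ticks from 3 jobs.
After 0 ticks: (0.0000, 0.0000, 1.0000, 0.0000)
After 1 tick: (0.3000, 0.3000, 0.2500, 0.1500)
After 2 ticks: (0.2550, 0.1875, 0.3175, 0.2400)
After 3 ticks: (0.2471, 0.1976, 0.3063, 0.2490)
P(in 4 jobs after 3 ticks) = 0.2490

0.2490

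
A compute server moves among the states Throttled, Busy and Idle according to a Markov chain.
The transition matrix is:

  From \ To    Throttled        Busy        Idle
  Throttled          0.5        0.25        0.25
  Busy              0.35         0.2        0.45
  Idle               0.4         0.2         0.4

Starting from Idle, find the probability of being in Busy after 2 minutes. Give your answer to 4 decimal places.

0.2200

Sum over the intermediate state after 1 minute:
P = P(Idle→Throttled)·P(Throttled→Busy) + P(Idle→Busy)·P(Busy→Busy) + P(Idle→Idle)·P(Idle→Busy)
  = 0.4×0.25 + 0.2×0.2 + 0.4×0.2
  = 0.1000 + 0.0400 + 0.0800 = 0.2200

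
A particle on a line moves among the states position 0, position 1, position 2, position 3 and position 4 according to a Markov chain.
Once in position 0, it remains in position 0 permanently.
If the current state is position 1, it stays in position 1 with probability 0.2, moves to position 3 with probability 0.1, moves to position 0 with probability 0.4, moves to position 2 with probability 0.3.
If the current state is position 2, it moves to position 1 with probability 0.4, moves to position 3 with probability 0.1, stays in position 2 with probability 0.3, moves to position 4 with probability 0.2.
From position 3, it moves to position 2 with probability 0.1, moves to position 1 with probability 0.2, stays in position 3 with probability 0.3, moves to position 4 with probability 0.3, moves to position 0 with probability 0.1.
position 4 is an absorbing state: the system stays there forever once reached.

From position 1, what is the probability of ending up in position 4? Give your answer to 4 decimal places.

0.2681

Let h(s) be the probability of absorption at position 4 starting from transient state s. Then h(position 4) = 1 and h(position 0) = 0. By first-step analysis:
h(position 1) = 0.4·0 + 0.2·h(position 1) + 0.3·h(position 2) + 0.1·h(position 3)
h(position 2) = 0.4·h(position 1) + 0.3·h(position 2) + 0.1·h(position 3) + 0.2·1
h(position 3) = 0.1·0 + 0.2·h(position 1) + 0.1·h(position 2) + 0.3·h(position 3) + 0.3·1
Solving: h(position 1) = 0.2681, h(position 2) = 0.5217, h(position 3) = 0.5797.
Starting from position 1, the probability is 0.2681.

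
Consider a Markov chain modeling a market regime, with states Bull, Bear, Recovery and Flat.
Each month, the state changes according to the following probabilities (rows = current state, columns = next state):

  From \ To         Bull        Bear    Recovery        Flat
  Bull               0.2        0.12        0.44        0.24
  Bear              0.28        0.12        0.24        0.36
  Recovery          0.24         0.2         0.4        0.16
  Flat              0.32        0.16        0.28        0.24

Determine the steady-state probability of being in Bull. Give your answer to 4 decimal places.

Let the stationary distribution be π with π = πP and π_1 + π_2 + π_3 + π_4 = 1.
π_1 = 0.2·π_1 + 0.28·π_2 + 0.24·π_3 + 0.32·π_4
π_2 = 0.12·π_1 + 0.12·π_2 + 0.2·π_3 + 0.16·π_4
π_3 = 0.44·π_1 + 0.24·π_2 + 0.4·π_3 + 0.28·π_4
Solving with the normalization constraint gives π = (0.2546, 0.1578, 0.3573, 0.2304).
So the stationary probability of Bull is 0.2546.

0.2546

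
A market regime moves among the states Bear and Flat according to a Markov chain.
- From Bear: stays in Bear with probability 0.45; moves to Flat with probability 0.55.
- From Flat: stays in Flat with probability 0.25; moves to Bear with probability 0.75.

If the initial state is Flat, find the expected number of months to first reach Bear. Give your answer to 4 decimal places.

1.3333

Let t(s) be the expected number of months to first reach Bear from state s, with t(Bear) = 0. Conditioning on the first month:
t(Flat) = 1 + 0.25·t(Flat)
Solving: t(Flat) = 1.3333.
Expected months from Flat to Bear: 1.3333.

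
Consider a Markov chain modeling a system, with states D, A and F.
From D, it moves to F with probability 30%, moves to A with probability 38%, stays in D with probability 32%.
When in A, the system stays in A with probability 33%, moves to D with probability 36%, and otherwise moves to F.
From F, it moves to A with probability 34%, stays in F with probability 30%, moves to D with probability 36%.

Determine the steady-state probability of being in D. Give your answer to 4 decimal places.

0.3462

Let the stationary distribution be π with π = πP and π_1 + π_2 + π_3 = 1.
π_1 = 0.32·π_1 + 0.36·π_2 + 0.36·π_3
π_2 = 0.38·π_1 + 0.33·π_2 + 0.34·π_3
Solving with the normalization constraint gives π = (0.3462, 0.3503, 0.3035).
So the stationary probability of D is 0.3462.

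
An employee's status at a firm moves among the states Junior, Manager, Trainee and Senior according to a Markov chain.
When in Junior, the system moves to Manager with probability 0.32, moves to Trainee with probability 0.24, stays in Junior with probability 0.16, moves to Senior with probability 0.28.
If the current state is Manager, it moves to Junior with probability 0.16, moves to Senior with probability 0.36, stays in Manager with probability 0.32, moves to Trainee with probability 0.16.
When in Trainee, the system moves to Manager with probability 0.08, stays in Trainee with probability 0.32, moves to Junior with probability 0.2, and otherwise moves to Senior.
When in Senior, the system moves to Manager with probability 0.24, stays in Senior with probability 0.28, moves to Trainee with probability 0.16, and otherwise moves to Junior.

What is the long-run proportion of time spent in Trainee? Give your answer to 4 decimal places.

Let the stationary distribution be π with π = πP and π_1 + π_2 + π_3 + π_4 = 1.
π_1 = 0.16·π_1 + 0.16·π_2 + 0.2·π_3 + 0.32·π_4
π_2 = 0.32·π_1 + 0.32·π_2 + 0.08·π_3 + 0.24·π_4
π_3 = 0.24·π_1 + 0.16·π_2 + 0.32·π_3 + 0.16·π_4
Solving with the normalization constraint gives π = (0.2204, 0.2433, 0.2115, 0.3248).
So the stationary probability of Trainee is 0.2115.

0.2115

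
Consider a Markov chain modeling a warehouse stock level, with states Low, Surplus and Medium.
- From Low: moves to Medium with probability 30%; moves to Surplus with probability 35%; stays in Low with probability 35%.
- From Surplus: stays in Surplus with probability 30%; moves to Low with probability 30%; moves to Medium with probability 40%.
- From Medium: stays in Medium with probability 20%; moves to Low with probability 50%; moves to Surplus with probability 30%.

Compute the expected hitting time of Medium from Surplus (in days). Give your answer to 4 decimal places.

Let t(s) be the expected number of days to first reach Medium from state s, with t(Medium) = 0. Conditioning on the first day:
t(Low) = 1 + 0.35·t(Low) + 0.35·t(Surplus)
t(Surplus) = 1 + 0.3·t(Low) + 0.3·t(Surplus)
Solving: t(Low) = 3.0000, t(Surplus) = 2.7143.
Expected days from Surplus to Medium: 2.7143.

2.7143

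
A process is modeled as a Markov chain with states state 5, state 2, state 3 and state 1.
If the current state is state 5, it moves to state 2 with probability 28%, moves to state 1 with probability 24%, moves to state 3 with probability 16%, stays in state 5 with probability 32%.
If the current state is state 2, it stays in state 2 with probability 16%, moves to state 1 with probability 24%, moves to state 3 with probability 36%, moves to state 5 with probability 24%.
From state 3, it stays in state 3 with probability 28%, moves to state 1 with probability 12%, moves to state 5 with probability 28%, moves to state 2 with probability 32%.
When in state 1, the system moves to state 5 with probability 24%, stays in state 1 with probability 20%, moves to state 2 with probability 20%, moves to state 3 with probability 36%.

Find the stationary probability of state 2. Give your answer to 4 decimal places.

Let the stationary distribution be π with π = πP and π_1 + π_2 + π_3 + π_4 = 1.
π_1 = 0.32·π_1 + 0.24·π_2 + 0.28·π_3 + 0.24·π_4
π_2 = 0.28·π_1 + 0.16·π_2 + 0.32·π_3 + 0.2·π_4
π_3 = 0.16·π_1 + 0.36·π_2 + 0.28·π_3 + 0.36·π_4
Solving with the normalization constraint gives π = (0.2732, 0.2459, 0.2827, 0.1981).
So the stationary probability of state 2 is 0.2459.

0.2459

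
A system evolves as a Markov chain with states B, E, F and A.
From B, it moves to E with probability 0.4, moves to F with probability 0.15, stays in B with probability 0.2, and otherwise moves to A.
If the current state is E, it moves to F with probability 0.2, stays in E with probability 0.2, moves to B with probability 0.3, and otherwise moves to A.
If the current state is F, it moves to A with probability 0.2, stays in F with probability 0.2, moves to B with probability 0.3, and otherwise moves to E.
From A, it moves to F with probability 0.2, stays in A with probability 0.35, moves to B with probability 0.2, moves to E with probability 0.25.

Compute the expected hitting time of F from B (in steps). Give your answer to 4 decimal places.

5.5698

Let t(s) be the expected number of steps to first reach F from state s, with t(F) = 0. Conditioning on the first step:
t(B) = 1 + 0.2·t(B) + 0.4·t(E) + 0.25·t(A)
t(E) = 1 + 0.3·t(B) + 0.2·t(E) + 0.3·t(A)
t(A) = 1 + 0.2·t(B) + 0.25·t(E) + 0.35·t(A)
Solving: t(B) = 5.5698, t(E) = 5.3265, t(A) = 5.3009.
Expected steps from B to F: 5.5698.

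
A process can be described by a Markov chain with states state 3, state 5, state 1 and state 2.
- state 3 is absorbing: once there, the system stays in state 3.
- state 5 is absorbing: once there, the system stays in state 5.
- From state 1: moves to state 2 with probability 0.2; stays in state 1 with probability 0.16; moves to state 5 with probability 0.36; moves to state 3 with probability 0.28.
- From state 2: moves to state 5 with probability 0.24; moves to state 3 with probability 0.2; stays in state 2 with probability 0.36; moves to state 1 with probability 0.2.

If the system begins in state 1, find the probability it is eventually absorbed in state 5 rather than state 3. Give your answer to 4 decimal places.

0.5595

Let h(s) be the probability of absorption at state 5 starting from transient state s. Then h(state 5) = 1 and h(state 3) = 0. By first-step analysis:
h(state 1) = 0.28·0 + 0.36·1 + 0.16·h(state 1) + 0.2·h(state 2)
h(state 2) = 0.2·0 + 0.24·1 + 0.2·h(state 1) + 0.36·h(state 2)
Solving: h(state 1) = 0.5595, h(state 2) = 0.5498.
Starting from state 1, the probability is 0.5595.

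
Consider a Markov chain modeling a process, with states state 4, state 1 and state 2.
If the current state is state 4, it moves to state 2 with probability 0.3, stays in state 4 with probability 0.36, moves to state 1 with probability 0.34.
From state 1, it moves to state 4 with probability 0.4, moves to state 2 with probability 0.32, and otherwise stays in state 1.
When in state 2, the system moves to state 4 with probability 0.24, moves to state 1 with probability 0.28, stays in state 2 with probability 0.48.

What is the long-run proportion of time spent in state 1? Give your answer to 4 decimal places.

0.2996

Let the stationary distribution be π with π = πP and π_1 + π_2 + π_3 = 1.
π_1 = 0.36·π_1 + 0.4·π_2 + 0.24·π_3
π_2 = 0.34·π_1 + 0.28·π_2 + 0.28·π_3
Solving with the normalization constraint gives π = (0.3272, 0.2996, 0.3732).
So the stationary probability of state 1 is 0.2996.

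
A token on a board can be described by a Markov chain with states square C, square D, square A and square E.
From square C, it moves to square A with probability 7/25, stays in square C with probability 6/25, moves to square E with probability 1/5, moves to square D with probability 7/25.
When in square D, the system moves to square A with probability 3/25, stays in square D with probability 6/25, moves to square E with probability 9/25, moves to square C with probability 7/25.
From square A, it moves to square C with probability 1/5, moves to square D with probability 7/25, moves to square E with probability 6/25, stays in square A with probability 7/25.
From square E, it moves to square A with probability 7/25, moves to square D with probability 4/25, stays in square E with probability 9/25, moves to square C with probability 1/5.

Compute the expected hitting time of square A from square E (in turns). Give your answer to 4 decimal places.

4.0409

Let t(s) be the expected number of turns to first reach square A from state s, with t(square A) = 0. Conditioning on the first turn:
t(square C) = 1 + 0.24·t(square C) + 0.28·t(square D) + 0.2·t(square E)
t(square D) = 1 + 0.28·t(square C) + 0.24·t(square D) + 0.36·t(square E)
t(square E) = 1 + 0.2·t(square C) + 0.16·t(square D) + 0.36·t(square E)
Solving: t(square C) = 4.1297, t(square D) = 4.7513, t(square E) = 4.0409.
Expected turns from square E to square A: 4.0409.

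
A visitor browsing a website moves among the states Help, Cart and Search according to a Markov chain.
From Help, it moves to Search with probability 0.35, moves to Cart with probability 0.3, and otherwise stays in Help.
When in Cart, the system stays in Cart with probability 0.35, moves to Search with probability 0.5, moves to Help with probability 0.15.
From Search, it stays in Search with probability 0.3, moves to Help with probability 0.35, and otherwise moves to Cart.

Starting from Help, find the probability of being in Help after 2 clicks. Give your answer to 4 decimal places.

0.2900

Sum over the intermediate state after 1 click:
P = P(Help→Help)·P(Help→Help) + P(Help→Cart)·P(Cart→Help) + P(Help→Search)·P(Search→Help)
  = 0.35×0.35 + 0.3×0.15 + 0.35×0.35
  = 0.1225 + 0.0450 + 0.1225 = 0.2900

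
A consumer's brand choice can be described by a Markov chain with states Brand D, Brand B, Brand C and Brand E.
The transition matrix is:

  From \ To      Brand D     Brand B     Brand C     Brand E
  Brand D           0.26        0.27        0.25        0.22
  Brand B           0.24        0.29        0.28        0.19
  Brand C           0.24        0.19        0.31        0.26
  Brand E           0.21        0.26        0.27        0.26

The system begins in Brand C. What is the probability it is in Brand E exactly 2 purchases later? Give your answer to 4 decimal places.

Propagate the distribution vector 2 purchases from Brand C.
After 0 purchases: (0.0000, 0.0000, 1.0000, 0.0000)
After 1 purchase: (0.2400, 0.1900, 0.3100, 0.2600)
After 2 purchases: (0.2370, 0.2464, 0.2795, 0.2371)
P(in Brand E after 2 purchases) = 0.2371

0.2371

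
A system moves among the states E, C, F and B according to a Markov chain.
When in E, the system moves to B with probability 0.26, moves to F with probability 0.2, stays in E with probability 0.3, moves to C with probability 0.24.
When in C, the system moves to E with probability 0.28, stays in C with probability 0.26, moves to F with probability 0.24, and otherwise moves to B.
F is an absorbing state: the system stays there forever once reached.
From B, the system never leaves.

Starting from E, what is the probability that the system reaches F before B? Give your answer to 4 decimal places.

Let h(s) be the probability of absorption at F starting from transient state s. Then h(F) = 1 and h(B) = 0. By first-step analysis:
h(E) = 0.3·h(E) + 0.24·h(C) + 0.2·1 + 0.26·0
h(C) = 0.28·h(E) + 0.26·h(C) + 0.24·1 + 0.22·0
Solving: h(E) = 0.4561, h(C) = 0.4969.
Starting from E, the probability is 0.4561.

0.4561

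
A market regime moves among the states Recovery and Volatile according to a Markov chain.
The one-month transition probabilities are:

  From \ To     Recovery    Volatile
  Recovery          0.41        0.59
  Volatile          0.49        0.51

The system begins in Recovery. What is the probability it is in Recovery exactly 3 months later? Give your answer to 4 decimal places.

0.4534

Propagate the distribution vector 3 months from Recovery.
After 0 months: (1.0000, 0.0000)
After 1 month: (0.4100, 0.5900)
After 2 months: (0.4572, 0.5428)
After 3 months: (0.4534, 0.5466)
P(in Recovery after 3 months) = 0.4534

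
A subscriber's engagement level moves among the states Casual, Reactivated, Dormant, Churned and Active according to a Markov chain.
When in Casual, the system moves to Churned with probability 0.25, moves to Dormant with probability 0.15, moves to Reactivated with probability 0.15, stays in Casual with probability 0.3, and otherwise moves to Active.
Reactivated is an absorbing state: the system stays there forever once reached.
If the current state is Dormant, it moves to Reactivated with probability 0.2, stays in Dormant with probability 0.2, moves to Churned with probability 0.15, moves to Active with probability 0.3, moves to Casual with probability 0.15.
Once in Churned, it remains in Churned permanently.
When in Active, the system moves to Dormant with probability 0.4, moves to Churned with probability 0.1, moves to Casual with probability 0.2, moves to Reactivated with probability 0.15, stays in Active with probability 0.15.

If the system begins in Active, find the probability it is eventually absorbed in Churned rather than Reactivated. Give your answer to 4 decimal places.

Let h(s) be the probability of absorption at Churned starting from transient state s. Then h(Churned) = 1 and h(Reactivated) = 0. By first-step analysis:
h(Casual) = 0.3·h(Casual) + 0.15·0 + 0.15·h(Dormant) + 0.25·1 + 0.15·h(Active)
h(Dormant) = 0.15·h(Casual) + 0.2·0 + 0.2·h(Dormant) + 0.15·1 + 0.3·h(Active)
h(Active) = 0.2·h(Casual) + 0.15·0 + 0.4·h(Dormant) + 0.1·1 + 0.15·h(Active)
Solving: h(Casual) = 0.5580, h(Dormant) = 0.4681, h(Active) = 0.4692.
Starting from Active, the probability is 0.4692.

0.4692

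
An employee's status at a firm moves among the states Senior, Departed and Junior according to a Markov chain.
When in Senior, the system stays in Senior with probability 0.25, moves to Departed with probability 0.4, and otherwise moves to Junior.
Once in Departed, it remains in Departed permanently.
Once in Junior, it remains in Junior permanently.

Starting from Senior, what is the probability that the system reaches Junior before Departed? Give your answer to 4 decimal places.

0.4667

Let h(s) be the probability of absorption at Junior starting from transient state s. Then h(Junior) = 1 and h(Departed) = 0. By first-step analysis:
h(Senior) = 0.25·h(Senior) + 0.4·0 + 0.35·1
Solving: h(Senior) = 0.4667.
Starting from Senior, the probability is 0.4667.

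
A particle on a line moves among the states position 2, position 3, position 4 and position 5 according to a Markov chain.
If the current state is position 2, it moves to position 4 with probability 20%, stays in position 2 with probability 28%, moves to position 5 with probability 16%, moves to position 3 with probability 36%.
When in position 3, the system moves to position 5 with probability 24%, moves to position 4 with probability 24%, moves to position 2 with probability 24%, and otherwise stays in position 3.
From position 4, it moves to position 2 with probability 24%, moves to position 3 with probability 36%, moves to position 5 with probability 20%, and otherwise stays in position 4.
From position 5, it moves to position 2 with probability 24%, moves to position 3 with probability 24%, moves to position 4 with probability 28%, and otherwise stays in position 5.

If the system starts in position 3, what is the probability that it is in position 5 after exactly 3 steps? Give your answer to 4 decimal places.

0.2108

Propagate the distribution vector 3 steps from position 3.
After 0 steps: (0.0000, 1.0000, 0.0000, 0.0000)
After 1 step: (0.2400, 0.2800, 0.2400, 0.2400)
After 2 steps: (0.2496, 0.3088, 0.2304, 0.2112)
After 3 steps: (0.2500, 0.3100, 0.2292, 0.2108)
P(in position 5 after 3 steps) = 0.2108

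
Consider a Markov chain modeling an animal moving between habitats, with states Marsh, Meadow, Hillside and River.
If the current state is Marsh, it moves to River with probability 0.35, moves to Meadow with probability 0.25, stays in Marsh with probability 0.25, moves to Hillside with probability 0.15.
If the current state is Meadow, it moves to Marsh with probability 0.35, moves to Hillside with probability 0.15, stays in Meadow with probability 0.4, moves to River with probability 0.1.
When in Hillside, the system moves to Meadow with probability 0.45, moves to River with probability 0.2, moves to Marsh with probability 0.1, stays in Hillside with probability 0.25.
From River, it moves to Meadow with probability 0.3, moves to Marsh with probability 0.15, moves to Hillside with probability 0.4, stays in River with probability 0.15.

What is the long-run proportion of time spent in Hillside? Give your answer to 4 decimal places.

Let the stationary distribution be π with π = πP and π_1 + π_2 + π_3 + π_4 = 1.
π_1 = 0.25·π_1 + 0.35·π_2 + 0.1·π_3 + 0.15·π_4
π_2 = 0.25·π_1 + 0.4·π_2 + 0.45·π_3 + 0.3·π_4
π_3 = 0.15·π_1 + 0.15·π_2 + 0.25·π_3 + 0.4·π_4
Solving with the normalization constraint gives π = (0.2338, 0.3569, 0.2194, 0.1899).
So the stationary probability of Hillside is 0.2194.

0.2194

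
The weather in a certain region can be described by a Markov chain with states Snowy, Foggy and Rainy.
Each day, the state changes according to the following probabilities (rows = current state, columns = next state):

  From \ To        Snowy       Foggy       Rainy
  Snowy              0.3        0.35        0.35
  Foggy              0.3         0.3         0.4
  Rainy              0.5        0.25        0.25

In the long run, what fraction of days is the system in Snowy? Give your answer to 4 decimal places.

0.3664

Let the stationary distribution be π with π = πP and π_1 + π_2 + π_3 = 1.
π_1 = 0.3·π_1 + 0.3·π_2 + 0.5·π_3
π_2 = 0.35·π_1 + 0.3·π_2 + 0.25·π_3
Solving with the normalization constraint gives π = (0.3664, 0.3017, 0.3319).
So the stationary probability of Snowy is 0.3664.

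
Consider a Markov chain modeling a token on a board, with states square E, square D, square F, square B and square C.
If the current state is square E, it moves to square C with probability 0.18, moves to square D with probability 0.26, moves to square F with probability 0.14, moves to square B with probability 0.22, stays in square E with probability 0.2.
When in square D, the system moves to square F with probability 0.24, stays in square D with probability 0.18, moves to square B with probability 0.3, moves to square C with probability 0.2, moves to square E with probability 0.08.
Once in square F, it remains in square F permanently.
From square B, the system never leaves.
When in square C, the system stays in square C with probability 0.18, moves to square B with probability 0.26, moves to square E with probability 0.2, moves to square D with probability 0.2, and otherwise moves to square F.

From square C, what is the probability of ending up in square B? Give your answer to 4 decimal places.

0.6016

Let h(s) be the probability of absorption at square B starting from transient state s. Then h(square B) = 1 and h(square F) = 0. By first-step analysis:
h(square E) = 0.2·h(square E) + 0.26·h(square D) + 0.14·0 + 0.22·1 + 0.18·h(square C)
h(square D) = 0.08·h(square E) + 0.18·h(square D) + 0.24·0 + 0.3·1 + 0.2·h(square C)
h(square C) = 0.2·h(square E) + 0.2·h(square D) + 0.16·0 + 0.26·1 + 0.18·h(square C)
Solving: h(square E) = 0.5958, h(square D) = 0.5707, h(square C) = 0.6016.
Starting from square C, the probability is 0.6016.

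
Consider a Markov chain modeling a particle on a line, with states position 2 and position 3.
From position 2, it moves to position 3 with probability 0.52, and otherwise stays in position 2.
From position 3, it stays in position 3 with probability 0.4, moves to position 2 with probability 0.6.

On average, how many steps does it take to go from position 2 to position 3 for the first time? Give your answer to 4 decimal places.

1.9231

Let t(s) be the expected number of steps to first reach position 3 from state s, with t(position 3) = 0. Conditioning on the first step:
t(position 2) = 1 + 0.48·t(position 2)
Solving: t(position 2) = 1.9231.
Expected steps from position 2 to position 3: 1.9231.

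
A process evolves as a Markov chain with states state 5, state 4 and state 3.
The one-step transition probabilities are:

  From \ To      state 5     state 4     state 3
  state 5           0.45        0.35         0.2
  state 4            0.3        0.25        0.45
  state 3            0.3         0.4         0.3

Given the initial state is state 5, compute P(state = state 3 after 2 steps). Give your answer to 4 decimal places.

Sum over the intermediate state after 1 step:
P = P(state 5→state 5)·P(state 5→state 3) + P(state 5→state 4)·P(state 4→state 3) + P(state 5→state 3)·P(state 3→state 3)
  = 0.45×0.2 + 0.35×0.45 + 0.2×0.3
  = 0.0900 + 0.1575 + 0.0600 = 0.3075

0.3075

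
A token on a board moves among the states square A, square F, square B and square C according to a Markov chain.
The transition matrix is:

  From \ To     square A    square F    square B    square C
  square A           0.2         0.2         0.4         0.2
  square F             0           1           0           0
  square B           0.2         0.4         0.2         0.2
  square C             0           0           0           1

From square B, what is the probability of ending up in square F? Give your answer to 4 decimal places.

Let h(s) be the probability of absorption at square F starting from transient state s. Then h(square F) = 1 and h(square C) = 0. By first-step analysis:
h(square A) = 0.2·h(square A) + 0.2·1 + 0.4·h(square B) + 0.2·0
h(square B) = 0.2·h(square A) + 0.4·1 + 0.2·h(square B) + 0.2·0
Solving: h(square A) = 0.5714, h(square B) = 0.6429.
Starting from square B, the probability is 0.6429.

0.6429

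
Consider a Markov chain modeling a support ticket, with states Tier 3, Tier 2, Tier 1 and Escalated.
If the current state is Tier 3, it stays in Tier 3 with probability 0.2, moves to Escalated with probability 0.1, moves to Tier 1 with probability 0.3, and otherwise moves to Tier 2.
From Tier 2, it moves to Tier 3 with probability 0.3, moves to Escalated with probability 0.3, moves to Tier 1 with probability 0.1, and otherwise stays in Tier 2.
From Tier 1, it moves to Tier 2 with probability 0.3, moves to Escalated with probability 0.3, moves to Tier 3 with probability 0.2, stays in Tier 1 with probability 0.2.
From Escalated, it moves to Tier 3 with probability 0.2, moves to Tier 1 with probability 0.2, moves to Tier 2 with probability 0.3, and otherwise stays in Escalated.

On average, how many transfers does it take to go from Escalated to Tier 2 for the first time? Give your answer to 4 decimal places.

Let t(s) be the expected number of transfers to first reach Tier 2 from state s, with t(Tier 2) = 0. Conditioning on the first transfer:
t(Tier 3) = 1 + 0.2·t(Tier 3) + 0.3·t(Tier 1) + 0.1·t(Escalated)
t(Tier 1) = 1 + 0.2·t(Tier 3) + 0.2·t(Tier 1) + 0.3·t(Escalated)
t(Escalated) = 1 + 0.2·t(Tier 3) + 0.2·t(Tier 1) + 0.3·t(Escalated)
Solving: t(Tier 3) = 2.8125, t(Tier 1) = 3.1250, t(Escalated) = 3.1250.
Expected transfers from Escalated to Tier 2: 3.1250.

3.1250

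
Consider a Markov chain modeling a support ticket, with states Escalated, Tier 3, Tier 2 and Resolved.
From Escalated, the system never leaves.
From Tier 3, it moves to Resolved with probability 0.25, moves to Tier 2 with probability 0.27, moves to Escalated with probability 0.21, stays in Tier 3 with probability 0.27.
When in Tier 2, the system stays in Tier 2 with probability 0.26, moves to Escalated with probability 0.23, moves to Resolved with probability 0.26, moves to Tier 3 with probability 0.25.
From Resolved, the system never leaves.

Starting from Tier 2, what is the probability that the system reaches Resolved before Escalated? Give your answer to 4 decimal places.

Let h(s) be the probability of absorption at Resolved starting from transient state s. Then h(Resolved) = 1 and h(Escalated) = 0. By first-step analysis:
h(Tier 3) = 0.21·0 + 0.27·h(Tier 3) + 0.27·h(Tier 2) + 0.25·1
h(Tier 2) = 0.23·0 + 0.25·h(Tier 3) + 0.26·h(Tier 2) + 0.26·1
Solving: h(Tier 3) = 0.5399, h(Tier 2) = 0.5337.
Starting from Tier 2, the probability is 0.5337.

0.5337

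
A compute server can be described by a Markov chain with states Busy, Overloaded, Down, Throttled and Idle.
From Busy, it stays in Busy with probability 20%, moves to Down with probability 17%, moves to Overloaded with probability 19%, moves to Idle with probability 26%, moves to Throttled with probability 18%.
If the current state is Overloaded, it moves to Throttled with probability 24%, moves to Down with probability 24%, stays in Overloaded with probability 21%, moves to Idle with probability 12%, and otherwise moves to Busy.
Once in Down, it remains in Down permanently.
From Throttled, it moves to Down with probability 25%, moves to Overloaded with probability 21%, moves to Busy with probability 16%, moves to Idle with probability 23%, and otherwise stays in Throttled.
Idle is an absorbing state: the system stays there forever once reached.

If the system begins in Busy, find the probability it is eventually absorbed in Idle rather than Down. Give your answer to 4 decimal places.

Let h(s) be the probability of absorption at Idle starting from transient state s. Then h(Idle) = 1 and h(Down) = 0. By first-step analysis:
h(Busy) = 0.2·h(Busy) + 0.19·h(Overloaded) + 0.17·0 + 0.18·h(Throttled) + 0.26·1
h(Overloaded) = 0.19·h(Busy) + 0.21·h(Overloaded) + 0.24·0 + 0.24·h(Throttled) + 0.12·1
h(Throttled) = 0.16·h(Busy) + 0.21·h(Overloaded) + 0.25·0 + 0.15·h(Throttled) + 0.23·1
Solving: h(Busy) = 0.5329, h(Overloaded) = 0.4246, h(Throttled) = 0.4758.
Starting from Busy, the probability is 0.5329.

0.5329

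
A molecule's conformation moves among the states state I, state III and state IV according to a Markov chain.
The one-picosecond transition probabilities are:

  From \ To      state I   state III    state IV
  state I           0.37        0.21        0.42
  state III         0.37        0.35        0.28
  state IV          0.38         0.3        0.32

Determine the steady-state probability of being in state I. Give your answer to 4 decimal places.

Let the stationary distribution be π with π = πP and π_1 + π_2 + π_3 = 1.
π_1 = 0.37·π_1 + 0.37·π_2 + 0.38·π_3
π_2 = 0.21·π_1 + 0.35·π_2 + 0.3·π_3
Solving with the normalization constraint gives π = (0.3735, 0.2804, 0.3461).
So the stationary probability of state I is 0.3735.

0.3735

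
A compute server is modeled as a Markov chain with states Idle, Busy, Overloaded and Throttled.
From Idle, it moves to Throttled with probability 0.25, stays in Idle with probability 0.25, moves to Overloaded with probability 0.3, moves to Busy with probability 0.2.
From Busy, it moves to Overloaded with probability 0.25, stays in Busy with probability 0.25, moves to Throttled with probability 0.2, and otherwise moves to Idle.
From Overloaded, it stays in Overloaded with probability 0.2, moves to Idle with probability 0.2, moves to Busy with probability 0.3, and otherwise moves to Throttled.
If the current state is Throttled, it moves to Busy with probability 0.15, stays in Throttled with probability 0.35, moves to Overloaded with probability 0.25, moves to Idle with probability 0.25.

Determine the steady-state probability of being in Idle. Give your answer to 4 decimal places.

Let the stationary distribution be π with π = πP and π_1 + π_2 + π_3 + π_4 = 1.
π_1 = 0.25·π_1 + 0.3·π_2 + 0.2·π_3 + 0.25·π_4
π_2 = 0.2·π_1 + 0.25·π_2 + 0.3·π_3 + 0.15·π_4
π_3 = 0.3·π_1 + 0.25·π_2 + 0.2·π_3 + 0.25·π_4
Solving with the normalization constraint gives π = (0.2486, 0.2221, 0.2499, 0.2793).
So the stationary probability of Idle is 0.2486.

0.2486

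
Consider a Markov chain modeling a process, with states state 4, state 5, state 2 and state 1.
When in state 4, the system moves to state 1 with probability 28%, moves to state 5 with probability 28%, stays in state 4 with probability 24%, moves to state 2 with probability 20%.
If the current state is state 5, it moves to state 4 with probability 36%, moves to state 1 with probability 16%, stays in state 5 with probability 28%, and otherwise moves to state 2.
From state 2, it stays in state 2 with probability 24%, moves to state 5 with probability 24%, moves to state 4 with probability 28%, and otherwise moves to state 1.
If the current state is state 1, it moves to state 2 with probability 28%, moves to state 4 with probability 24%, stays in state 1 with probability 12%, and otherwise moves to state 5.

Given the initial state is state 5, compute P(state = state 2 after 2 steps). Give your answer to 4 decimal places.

0.2208

Propagate the distribution vector 2 steps from state 5.
After 0 steps: (0.0000, 1.0000, 0.0000, 0.0000)
After 1 step: (0.3600, 0.2800, 0.2000, 0.1600)
After 2 steps: (0.2816, 0.2848, 0.2208, 0.2128)
P(in state 2 after 2 steps) = 0.2208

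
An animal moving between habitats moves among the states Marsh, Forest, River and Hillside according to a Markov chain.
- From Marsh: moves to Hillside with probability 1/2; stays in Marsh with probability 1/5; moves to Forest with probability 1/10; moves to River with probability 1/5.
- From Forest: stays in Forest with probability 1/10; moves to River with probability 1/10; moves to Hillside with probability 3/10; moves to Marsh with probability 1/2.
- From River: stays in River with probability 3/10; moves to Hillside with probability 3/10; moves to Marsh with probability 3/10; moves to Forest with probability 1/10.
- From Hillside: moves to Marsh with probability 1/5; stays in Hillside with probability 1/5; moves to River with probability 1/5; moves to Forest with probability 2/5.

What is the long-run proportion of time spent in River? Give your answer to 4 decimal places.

0.2003

Let the stationary distribution be π with π = πP and π_1 + π_2 + π_3 + π_4 = 1.
π_1 = 0.2·π_1 + 0.5·π_2 + 0.3·π_3 + 0.2·π_4
π_2 = 0.1·π_1 + 0.1·π_2 + 0.1·π_3 + 0.4·π_4
π_3 = 0.2·π_1 + 0.1·π_2 + 0.3·π_3 + 0.2·π_4
Solving with the normalization constraint gives π = (0.2791, 0.1970, 0.2003, 0.3235).
So the stationary probability of River is 0.2003.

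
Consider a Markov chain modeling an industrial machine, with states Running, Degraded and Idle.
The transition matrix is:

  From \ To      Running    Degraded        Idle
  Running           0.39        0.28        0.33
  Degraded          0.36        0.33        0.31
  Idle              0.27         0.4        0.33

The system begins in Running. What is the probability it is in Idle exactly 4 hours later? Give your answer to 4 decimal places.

Propagate the distribution vector 4 hours from Running.
After 0 hours: (1.0000, 0.0000, 0.0000)
After 1 hour: (0.3900, 0.2800, 0.3300)
After 2 hours: (0.3420, 0.3336, 0.3244)
After 3 hours: (0.3411, 0.3356, 0.3233)
After 4 hours: (0.3411, 0.3356, 0.3233)
P(in Idle after 4 hours) = 0.3233

0.3233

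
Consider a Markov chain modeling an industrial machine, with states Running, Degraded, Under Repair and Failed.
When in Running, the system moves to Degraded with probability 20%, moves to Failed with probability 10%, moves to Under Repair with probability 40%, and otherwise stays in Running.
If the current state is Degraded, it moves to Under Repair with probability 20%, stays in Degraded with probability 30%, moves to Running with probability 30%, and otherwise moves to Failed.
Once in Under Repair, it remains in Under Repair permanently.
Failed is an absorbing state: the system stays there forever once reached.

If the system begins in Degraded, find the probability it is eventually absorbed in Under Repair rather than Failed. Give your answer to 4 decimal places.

Let h(s) be the probability of absorption at Under Repair starting from transient state s. Then h(Under Repair) = 1 and h(Failed) = 0. By first-step analysis:
h(Running) = 0.3·h(Running) + 0.2·h(Degraded) + 0.4·1 + 0.1·0
h(Degraded) = 0.3·h(Running) + 0.3·h(Degraded) + 0.2·1 + 0.2·0
Solving: h(Running) = 0.7442, h(Degraded) = 0.6047.
Starting from Degraded, the probability is 0.6047.

0.6047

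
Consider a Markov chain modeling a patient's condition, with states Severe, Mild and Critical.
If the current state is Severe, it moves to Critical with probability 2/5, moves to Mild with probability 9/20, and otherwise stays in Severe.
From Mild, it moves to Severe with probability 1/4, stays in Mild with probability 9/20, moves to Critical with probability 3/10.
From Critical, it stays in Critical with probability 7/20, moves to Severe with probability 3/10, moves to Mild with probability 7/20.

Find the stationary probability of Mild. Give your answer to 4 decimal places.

0.4159

Let the stationary distribution be π with π = πP and π_1 + π_2 + π_3 = 1.
π_1 = 0.15·π_1 + 0.25·π_2 + 0.3·π_3
π_2 = 0.45·π_1 + 0.45·π_2 + 0.35·π_3
Solving with the normalization constraint gives π = (0.2428, 0.4159, 0.3413).
So the stationary probability of Mild is 0.4159.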